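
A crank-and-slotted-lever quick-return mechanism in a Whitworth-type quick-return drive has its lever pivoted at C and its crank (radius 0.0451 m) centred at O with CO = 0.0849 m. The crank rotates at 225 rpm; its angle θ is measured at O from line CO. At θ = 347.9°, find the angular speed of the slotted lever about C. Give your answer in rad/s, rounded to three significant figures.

8.14

ω = 23.56 rad/s (from 225 rpm).
Crank pin A relative to C: A = (d + r cosθ, r sinθ); lever angle φ = atan2(r sinθ, d + r cosθ).
Differentiating tanφ: φ̇ = rω(d cosθ + r)/(d² + r² + 2dr cosθ).
d² + r² + 2dr cosθ = |CA|² = 0.0167299 m²;  d cosθ + r = +0.12811 m.
|ω_lever| = |0.0451·23.56·+0.12811| / 0.0167299 = 8.1375 rad/s.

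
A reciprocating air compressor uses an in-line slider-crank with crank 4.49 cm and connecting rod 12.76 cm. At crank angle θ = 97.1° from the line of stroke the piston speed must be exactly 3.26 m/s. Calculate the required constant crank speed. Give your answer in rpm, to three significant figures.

For an in-line slider-crank, |v_piston| = rω|sinθ|·[1 + r cosθ/√(L² − r² sin²θ)].
With r = 0.0449 m, L = 0.1276 m, θ = 97.1°: the bracketed kinematic factor |dx/dθ| = 0.042488 m.
ω = v/|dx/dθ| = 3.26/0.042488 = 76.728 rad/s.
N = 60ω/(2π) = 732.7 rpm.

733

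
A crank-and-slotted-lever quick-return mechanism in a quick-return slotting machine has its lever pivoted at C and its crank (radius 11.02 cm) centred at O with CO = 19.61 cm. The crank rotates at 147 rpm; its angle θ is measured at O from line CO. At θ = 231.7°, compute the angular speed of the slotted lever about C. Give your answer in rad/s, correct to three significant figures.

ω = 15.39 rad/s (from 147 rpm).
Crank pin A relative to C: A = (d + r cosθ, r sinθ); lever angle φ = atan2(r sinθ, d + r cosθ).
Differentiating tanφ: φ̇ = rω(d cosθ + r)/(d² + r² + 2dr cosθ).
d² + r² + 2dr cosθ = |CA|² = 0.0238121 m²;  d cosθ + r = -0.011339 m.
|ω_lever| = |0.1102·15.39·-0.011339| / 0.0238121 = 0.80778 rad/s.

0.808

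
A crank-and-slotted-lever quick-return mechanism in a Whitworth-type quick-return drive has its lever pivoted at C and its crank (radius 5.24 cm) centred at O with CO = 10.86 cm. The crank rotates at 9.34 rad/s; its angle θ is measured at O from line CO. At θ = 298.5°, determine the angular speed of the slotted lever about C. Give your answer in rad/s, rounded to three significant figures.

ω = 9.34 rad/s
Crank pin A relative to C: A = (d + r cosθ, r sinθ); lever angle φ = atan2(r sinθ, d + r cosθ).
Differentiating tanφ: φ̇ = rω(d cosθ + r)/(d² + r² + 2dr cosθ).
d² + r² + 2dr cosθ = |CA|² = 0.0199704 m²;  d cosθ + r = +0.10422 m.
|ω_lever| = |0.0524·9.34·+0.10422| / 0.0199704 = 2.5541 rad/s.

2.55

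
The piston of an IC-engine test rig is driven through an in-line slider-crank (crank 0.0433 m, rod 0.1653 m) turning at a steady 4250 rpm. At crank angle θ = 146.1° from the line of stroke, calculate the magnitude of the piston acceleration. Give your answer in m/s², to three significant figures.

6230

ω = 2π·4250/60 = 445.1 rad/s
x(θ) = r cosθ + √(L² − r² sin²θ); with ω constant, a = ω²·d²x/dθ².
d²x/dθ² = −r cosθ − r²(cos2θ)/√u − r⁴ sin²2θ/(4u^{3/2}),  u = L² − r² sin²θ = 0.0267408 m².
Substituting r = 0.0433 m, L = 0.1653 m, θ = 146.1°: d²x/dθ² = +0.031435 m.
a = ω²·d²x/dθ² = (445.1)²·(+0.031435) = +6226.6 m/s²;  |a| = 6226.6 m/s².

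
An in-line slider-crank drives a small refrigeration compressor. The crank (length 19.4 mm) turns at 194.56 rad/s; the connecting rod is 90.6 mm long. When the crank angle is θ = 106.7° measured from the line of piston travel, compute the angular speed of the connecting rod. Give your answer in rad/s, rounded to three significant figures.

12.2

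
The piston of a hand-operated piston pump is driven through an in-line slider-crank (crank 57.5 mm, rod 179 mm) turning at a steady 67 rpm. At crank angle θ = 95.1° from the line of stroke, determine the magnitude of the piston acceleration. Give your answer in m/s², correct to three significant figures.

1.20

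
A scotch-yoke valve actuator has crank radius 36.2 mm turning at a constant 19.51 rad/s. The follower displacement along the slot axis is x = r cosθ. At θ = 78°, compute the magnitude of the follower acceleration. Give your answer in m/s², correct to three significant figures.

2.86

ω = 19.51 rad/s
x = r cosθ ⇒ ẍ = −rω² cosθ (ω constant).
|a| = rω²|cosθ| = 0.0362·(19.51)²·|cos 78°| = 2.8649 m/s².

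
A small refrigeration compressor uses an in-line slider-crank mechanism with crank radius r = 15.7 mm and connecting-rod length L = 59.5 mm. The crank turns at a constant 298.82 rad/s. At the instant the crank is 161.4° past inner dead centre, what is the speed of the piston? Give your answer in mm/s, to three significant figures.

ω = 298.8 rad/s
For an in-line slider-crank, x = r cosθ + √(L² − r² sin²θ), so v = −rω sinθ·[1 + r cosθ/√(L² − r² sin²θ)].
With r = 0.0157 m, L = 0.0595 m, θ = 161.4°: √(L² − r² sin²θ) = 0.059289 m.
v = −0.0157·298.8·0.31896·[1 + 0.0157·-0.94777/0.059289] = -1.1208 m/s.
|v| = 1.1208 m/s = 1120.8 mm/s.

1120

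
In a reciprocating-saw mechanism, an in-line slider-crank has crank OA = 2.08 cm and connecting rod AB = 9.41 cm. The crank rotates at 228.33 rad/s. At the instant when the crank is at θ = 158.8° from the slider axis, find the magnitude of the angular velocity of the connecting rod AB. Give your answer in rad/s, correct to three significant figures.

ω = 228.3 rad/s
The rod makes angle φ with the slider axis where L sinφ = r sinθ; differentiating, L cosφ·φ̇ = r ω cosθ.
L cosφ = √(L² − r² sin²θ) = 0.093799 m.
|ω_rod| = r ω |cosθ| / √(L² − r² sin²θ) = 0.0208·228.3·0.93232/0.093799 = 47.206 rad/s.

47.2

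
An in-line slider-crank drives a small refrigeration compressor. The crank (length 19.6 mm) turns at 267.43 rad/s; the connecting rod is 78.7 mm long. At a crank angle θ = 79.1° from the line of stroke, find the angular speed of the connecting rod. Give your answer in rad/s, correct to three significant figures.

ω = 267.4 rad/s
The rod makes angle φ with the slider axis where L sinφ = r sinθ; differentiating, L cosφ·φ̇ = r ω cosθ.
L cosφ = √(L² − r² sin²θ) = 0.07631 m.
|ω_rod| = r ω |cosθ| / √(L² − r² sin²θ) = 0.0196·267.4·0.18910/0.07631 = 12.989 rad/s.

13.0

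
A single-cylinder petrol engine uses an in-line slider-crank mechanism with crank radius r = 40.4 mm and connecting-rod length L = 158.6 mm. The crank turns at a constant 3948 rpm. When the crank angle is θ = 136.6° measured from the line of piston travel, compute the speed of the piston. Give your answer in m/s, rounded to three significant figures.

9.32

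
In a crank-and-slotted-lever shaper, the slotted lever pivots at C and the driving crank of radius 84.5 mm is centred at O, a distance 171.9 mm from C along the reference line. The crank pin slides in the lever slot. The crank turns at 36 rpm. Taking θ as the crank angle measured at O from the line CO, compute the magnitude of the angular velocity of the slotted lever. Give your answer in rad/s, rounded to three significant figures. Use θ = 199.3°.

2.67

ω = 3.77 rad/s (from 36 rpm).
Crank pin A relative to C: A = (d + r cosθ, r sinθ); lever angle φ = atan2(r sinθ, d + r cosθ).
Differentiating tanφ: φ̇ = rω(d cosθ + r)/(d² + r² + 2dr cosθ).
d² + r² + 2dr cosθ = |CA|² = 0.0092714 m²;  d cosθ + r = -0.077739 m.
|ω_lever| = |0.0845·3.77·-0.077739| / 0.0092714 = 2.6711 rad/s.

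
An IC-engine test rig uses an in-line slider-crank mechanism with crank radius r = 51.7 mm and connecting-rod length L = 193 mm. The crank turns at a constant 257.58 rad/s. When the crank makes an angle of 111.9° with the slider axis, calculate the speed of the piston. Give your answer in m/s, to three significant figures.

ω = 257.6 rad/s
For an in-line slider-crank, x = r cosθ + √(L² − r² sin²θ), so v = −rω sinθ·[1 + r cosθ/√(L² − r² sin²θ)].
With r = 0.0517 m, L = 0.193 m, θ = 111.9°: √(L² − r² sin²θ) = 0.18694 m.
v = −0.0517·257.6·0.92784·[1 + 0.0517·-0.37299/0.18694] = -11.081 m/s.
|v| = 11.081 m/s.

11.1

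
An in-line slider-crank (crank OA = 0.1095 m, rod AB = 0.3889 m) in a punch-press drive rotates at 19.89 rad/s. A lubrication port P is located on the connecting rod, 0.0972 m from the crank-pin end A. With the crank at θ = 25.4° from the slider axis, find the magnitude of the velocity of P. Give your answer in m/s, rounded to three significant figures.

1.78

ω = 19.89 rad/s.  Crank-pin speed |V_A| = rω = 2.178 m/s, perpendicular to OA.
Rod angle: sinφ = −(r/L) sinθ ⇒ φ = -6.937°; ω_rod = −rω cosθ/√(L²−r²sin²θ) = -5.0962 rad/s.
V_P = V_A + ω_rod × AP, with AP = 0.0972 m along the rod.
Components: V_Px = −rω sinθ − a·ω_rod·sinφ = -0.99403 m/s;  V_Py = rω cosθ + a·ω_rod·cosφ = +1.4757 m/s.
|V_P| = √(V_Px² + V_Py²) = 1.7793 m/s.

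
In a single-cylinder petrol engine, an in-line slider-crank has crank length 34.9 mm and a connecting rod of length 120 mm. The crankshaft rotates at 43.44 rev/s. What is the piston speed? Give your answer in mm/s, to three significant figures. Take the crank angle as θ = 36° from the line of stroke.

6940

ω = 2π·43.4 = 272.9 rad/s
For an in-line slider-crank, x = r cosθ + √(L² − r² sin²θ), so v = −rω sinθ·[1 + r cosθ/√(L² − r² sin²θ)].
With r = 0.0349 m, L = 0.12 m, θ = 36°: √(L² − r² sin²θ) = 0.11823 m.
v = −0.0349·272.9·0.58779·[1 + 0.0349·0.80902/0.11823] = -6.9361 m/s.
|v| = 6.9361 m/s = 6936.1 mm/s.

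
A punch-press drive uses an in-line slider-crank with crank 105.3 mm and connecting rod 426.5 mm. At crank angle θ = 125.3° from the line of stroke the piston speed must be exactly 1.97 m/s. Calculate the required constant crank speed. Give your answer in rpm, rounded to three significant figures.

For an in-line slider-crank, |v_piston| = rω|sinθ|·[1 + r cosθ/√(L² − r² sin²θ)].
With r = 0.1053 m, L = 0.4265 m, θ = 125.3°: the bracketed kinematic factor |dx/dθ| = 0.073422 m.
ω = v/|dx/dθ| = 1.97/0.073422 = 26.831 rad/s.
N = 60ω/(2π) = 256.22 rpm.

256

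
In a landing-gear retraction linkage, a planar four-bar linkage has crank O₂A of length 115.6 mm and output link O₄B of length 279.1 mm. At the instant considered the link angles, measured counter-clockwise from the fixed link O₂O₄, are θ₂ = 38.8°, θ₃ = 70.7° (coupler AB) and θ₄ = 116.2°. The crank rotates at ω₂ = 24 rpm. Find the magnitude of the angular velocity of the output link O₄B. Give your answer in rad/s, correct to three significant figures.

0.771

ω₂ = 2.513 rad/s (from 24 rpm).
Differentiating the loop-closure r₂e^{iθ₂}+r₃e^{iθ₃}=r₁+r₄e^{iθ₄} gives r₂ω₂e^{iθ₂}+r₃ω₃e^{iθ₃}=r₄ω₄e^{iθ₄}.
Eliminating the other unknown: ω₄ = r₂ω₂ sin(θ₂−θ₃) / [r₄ sin(θ₄−θ₃)].
Numerator sine = -0.52844; denominator sine = +0.71325.
Result = 0.1156·2.513·(-0.52844) / (0.2791·(+0.71325)) = -0.77124 rad/s; magnitude 0.77124 rad/s.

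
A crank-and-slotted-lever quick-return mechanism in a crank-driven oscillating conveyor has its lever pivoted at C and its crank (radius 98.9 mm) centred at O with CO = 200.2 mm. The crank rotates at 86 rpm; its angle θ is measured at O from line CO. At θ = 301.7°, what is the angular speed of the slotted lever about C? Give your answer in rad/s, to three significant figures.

ω = 9.006 rad/s (from 86 rpm).
Crank pin A relative to C: A = (d + r cosθ, r sinθ); lever angle φ = atan2(r sinθ, d + r cosθ).
Differentiating tanφ: φ̇ = rω(d cosθ + r)/(d² + r² + 2dr cosθ).
d² + r² + 2dr cosθ = |CA|² = 0.0706697 m²;  d cosθ + r = +0.2041 m.
|ω_lever| = |0.0989·9.006·+0.2041| / 0.0706697 = 2.5724 rad/s.

2.57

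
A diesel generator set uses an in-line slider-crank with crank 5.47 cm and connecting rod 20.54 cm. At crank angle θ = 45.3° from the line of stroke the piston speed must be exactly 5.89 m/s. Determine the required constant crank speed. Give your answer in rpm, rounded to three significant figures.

1210

For an in-line slider-crank, |v_piston| = rω|sinθ|·[1 + r cosθ/√(L² − r² sin²θ)].
With r = 0.0547 m, L = 0.2054 m, θ = 45.3°: the bracketed kinematic factor |dx/dθ| = 0.046298 m.
ω = v/|dx/dθ| = 5.89/0.046298 = 127.22 rad/s.
N = 60ω/(2π) = 1214.9 rpm.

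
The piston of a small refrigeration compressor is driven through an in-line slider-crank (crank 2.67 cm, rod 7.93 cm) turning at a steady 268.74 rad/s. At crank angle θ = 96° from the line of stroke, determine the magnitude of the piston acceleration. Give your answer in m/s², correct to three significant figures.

ω = 268.7 rad/s
x(θ) = r cosθ + √(L² − r² sin²θ); with ω constant, a = ω²·d²x/dθ².
d²x/dθ² = −r cosθ − r²(cos2θ)/√u − r⁴ sin²2θ/(4u^{3/2}),  u = L² − r² sin²θ = 0.00558339 m².
Substituting r = 0.0267 m, L = 0.0793 m, θ = 96°: d²x/dθ² = +0.01211 m.
a = ω²·d²x/dθ² = (268.7)²·(+0.01211) = +874.59 m/s²;  |a| = 874.59 m/s².

875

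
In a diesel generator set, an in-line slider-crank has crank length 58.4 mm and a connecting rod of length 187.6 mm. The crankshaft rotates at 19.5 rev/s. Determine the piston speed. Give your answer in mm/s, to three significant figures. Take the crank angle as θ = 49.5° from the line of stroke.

ω = 2π·19.5 = 122.5 rad/s
For an in-line slider-crank, x = r cosθ + √(L² − r² sin²θ), so v = −rω sinθ·[1 + r cosθ/√(L² − r² sin²θ)].
With r = 0.0584 m, L = 0.1876 m, θ = 49.5°: √(L² − r² sin²θ) = 0.18227 m.
v = −0.0584·122.5·0.76041·[1 + 0.0584·0.64945/0.18227] = -6.5731 m/s.
|v| = 6.5731 m/s = 6573.1 mm/s.

6570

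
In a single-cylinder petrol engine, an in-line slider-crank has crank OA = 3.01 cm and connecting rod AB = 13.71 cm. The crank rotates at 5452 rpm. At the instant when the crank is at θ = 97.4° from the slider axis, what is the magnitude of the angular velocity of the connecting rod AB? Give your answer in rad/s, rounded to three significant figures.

ω = 570.9 rad/s (converted from 5452 rpm).
The rod makes angle φ with the slider axis where L sinφ = r sinθ; differentiating, L cosφ·φ̇ = r ω cosθ.
L cosφ = √(L² − r² sin²θ) = 0.13381 m.
|ω_rod| = r ω |cosθ| / √(L² − r² sin²θ) = 0.0301·570.9·0.12880/0.13381 = 16.541 rad/s.

16.5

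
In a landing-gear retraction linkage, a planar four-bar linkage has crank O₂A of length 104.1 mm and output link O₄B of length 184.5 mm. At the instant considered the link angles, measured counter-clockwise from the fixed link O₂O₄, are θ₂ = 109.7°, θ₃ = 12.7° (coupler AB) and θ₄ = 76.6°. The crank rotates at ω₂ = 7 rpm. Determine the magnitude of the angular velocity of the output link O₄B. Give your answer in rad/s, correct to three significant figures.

0.457

ω₂ = 0.733 rad/s (from 7 rpm).
Differentiating the loop-closure r₂e^{iθ₂}+r₃e^{iθ₃}=r₁+r₄e^{iθ₄} gives r₂ω₂e^{iθ₂}+r₃ω₃e^{iθ₃}=r₄ω₄e^{iθ₄}.
Eliminating the other unknown: ω₄ = r₂ω₂ sin(θ₂−θ₃) / [r₄ sin(θ₄−θ₃)].
Numerator sine = +0.99255; denominator sine = +0.89803.
Result = 0.1041·0.733·(+0.99255) / (0.1845·(+0.89803)) = +0.45713 rad/s; magnitude 0.45713 rad/s.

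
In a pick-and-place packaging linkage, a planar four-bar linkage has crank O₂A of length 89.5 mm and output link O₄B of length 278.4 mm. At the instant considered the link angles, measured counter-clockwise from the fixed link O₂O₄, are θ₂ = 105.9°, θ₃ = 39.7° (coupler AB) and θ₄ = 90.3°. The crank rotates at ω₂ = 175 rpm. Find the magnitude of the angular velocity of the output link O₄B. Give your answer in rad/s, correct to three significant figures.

6.98

ω₂ = 18.33 rad/s (from 175 rpm).
Differentiating the loop-closure r₂e^{iθ₂}+r₃e^{iθ₃}=r₁+r₄e^{iθ₄} gives r₂ω₂e^{iθ₂}+r₃ω₃e^{iθ₃}=r₄ω₄e^{iθ₄}.
Eliminating the other unknown: ω₄ = r₂ω₂ sin(θ₂−θ₃) / [r₄ sin(θ₄−θ₃)].
Numerator sine = +0.91496; denominator sine = +0.77273.
Result = 0.0895·18.33·(+0.91496) / (0.2784·(+0.77273)) = +6.9758 rad/s; magnitude 6.9758 rad/s.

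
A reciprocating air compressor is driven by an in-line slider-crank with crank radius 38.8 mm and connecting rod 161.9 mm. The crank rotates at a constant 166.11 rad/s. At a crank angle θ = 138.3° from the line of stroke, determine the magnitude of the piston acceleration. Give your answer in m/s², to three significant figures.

766

ω = 166.1 rad/s
x(θ) = r cosθ + √(L² − r² sin²θ); with ω constant, a = ω²·d²x/dθ².
d²x/dθ² = −r cosθ − r²(cos2θ)/√u − r⁴ sin²2θ/(4u^{3/2}),  u = L² − r² sin²θ = 0.0255454 m².
Substituting r = 0.0388 m, L = 0.1619 m, θ = 138.3°: d²x/dθ² = +0.02775 m.
a = ω²·d²x/dθ² = (166.1)²·(+0.02775) = +765.69 m/s²;  |a| = 765.69 m/s².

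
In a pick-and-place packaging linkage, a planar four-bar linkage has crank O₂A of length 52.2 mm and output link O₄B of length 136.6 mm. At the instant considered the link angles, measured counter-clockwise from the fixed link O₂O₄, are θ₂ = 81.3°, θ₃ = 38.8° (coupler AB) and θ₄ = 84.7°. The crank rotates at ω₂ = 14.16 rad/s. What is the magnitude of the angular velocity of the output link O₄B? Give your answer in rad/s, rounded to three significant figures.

ω₂ = 14.16 rad/s
Differentiating the loop-closure r₂e^{iθ₂}+r₃e^{iθ₃}=r₁+r₄e^{iθ₄} gives r₂ω₂e^{iθ₂}+r₃ω₃e^{iθ₃}=r₄ω₄e^{iθ₄}.
Eliminating the other unknown: ω₄ = r₂ω₂ sin(θ₂−θ₃) / [r₄ sin(θ₄−θ₃)].
Numerator sine = +0.67559; denominator sine = +0.71813.
Result = 0.0522·14.16·(+0.67559) / (0.1366·(+0.71813)) = +5.0906 rad/s; magnitude 5.0906 rad/s.

5.09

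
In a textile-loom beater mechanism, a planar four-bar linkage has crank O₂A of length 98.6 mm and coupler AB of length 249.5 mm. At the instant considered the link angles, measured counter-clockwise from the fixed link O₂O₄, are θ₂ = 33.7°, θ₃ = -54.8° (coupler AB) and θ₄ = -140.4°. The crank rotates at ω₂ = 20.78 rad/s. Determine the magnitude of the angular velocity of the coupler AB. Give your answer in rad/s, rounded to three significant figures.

0.847

ω₂ = 20.78 rad/s
Differentiating the loop-closure r₂e^{iθ₂}+r₃e^{iθ₃}=r₁+r₄e^{iθ₄} gives r₂ω₂e^{iθ₂}+r₃ω₃e^{iθ₃}=r₄ω₄e^{iθ₄}.
Eliminating the other unknown: ω₃ = r₂ω₂ sin(θ₄−θ₂) / [r₃ sin(θ₃−θ₄)].
Numerator sine = -0.10279; denominator sine = +0.99705.
Result = 0.0986·20.78·(-0.10279) / (0.2495·(+0.99705)) = -0.84663 rad/s; magnitude 0.84663 rad/s.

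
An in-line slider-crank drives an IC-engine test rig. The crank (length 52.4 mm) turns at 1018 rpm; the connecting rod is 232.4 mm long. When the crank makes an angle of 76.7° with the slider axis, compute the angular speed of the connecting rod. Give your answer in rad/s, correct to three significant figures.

5.67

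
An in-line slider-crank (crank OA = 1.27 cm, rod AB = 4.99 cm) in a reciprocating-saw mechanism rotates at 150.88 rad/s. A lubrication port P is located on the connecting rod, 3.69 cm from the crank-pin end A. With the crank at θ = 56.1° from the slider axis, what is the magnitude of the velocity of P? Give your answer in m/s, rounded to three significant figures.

1.78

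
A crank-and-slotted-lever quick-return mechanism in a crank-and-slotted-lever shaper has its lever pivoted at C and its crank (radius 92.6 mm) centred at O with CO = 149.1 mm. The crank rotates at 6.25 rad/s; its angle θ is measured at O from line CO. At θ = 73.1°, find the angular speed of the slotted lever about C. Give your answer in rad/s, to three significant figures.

ω = 6.25 rad/s
Crank pin A relative to C: A = (d + r cosθ, r sinθ); lever angle φ = atan2(r sinθ, d + r cosθ).
Differentiating tanφ: φ̇ = rω(d cosθ + r)/(d² + r² + 2dr cosθ).
d² + r² + 2dr cosθ = |CA|² = 0.0388328 m²;  d cosθ + r = +0.13594 m.
|ω_lever| = |0.0926·6.25·+0.13594| / 0.0388328 = 2.0261 rad/s.

2.03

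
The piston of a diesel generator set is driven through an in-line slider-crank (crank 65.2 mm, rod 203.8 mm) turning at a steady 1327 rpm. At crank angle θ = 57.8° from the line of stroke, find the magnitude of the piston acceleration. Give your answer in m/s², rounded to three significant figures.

500

ω = 2π·1327/60 = 139 rad/s
x(θ) = r cosθ + √(L² − r² sin²θ); with ω constant, a = ω²·d²x/dθ².
d²x/dθ² = −r cosθ − r²(cos2θ)/√u − r⁴ sin²2θ/(4u^{3/2}),  u = L² − r² sin²θ = 0.0384905 m².
Substituting r = 0.0652 m, L = 0.2038 m, θ = 57.8°: d²x/dθ² = -0.025868 m.
a = ω²·d²x/dθ² = (139)²·(-0.025868) = -499.52 m/s²;  |a| = 499.52 m/s².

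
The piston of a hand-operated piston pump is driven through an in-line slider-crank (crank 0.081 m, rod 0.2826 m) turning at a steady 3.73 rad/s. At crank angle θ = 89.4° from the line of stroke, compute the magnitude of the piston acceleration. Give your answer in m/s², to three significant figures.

0.325

ω = 3.73 rad/s
x(θ) = r cosθ + √(L² − r² sin²θ); with ω constant, a = ω²·d²x/dθ².
d²x/dθ² = −r cosθ − r²(cos2θ)/√u − r⁴ sin²2θ/(4u^{3/2}),  u = L² − r² sin²θ = 0.0733025 m².
Substituting r = 0.081 m, L = 0.2826 m, θ = 89.4°: d²x/dθ² = +0.023379 m.
a = ω²·d²x/dθ² = (3.73)²·(+0.023379) = +0.32528 m/s²;  |a| = 0.32528 m/s².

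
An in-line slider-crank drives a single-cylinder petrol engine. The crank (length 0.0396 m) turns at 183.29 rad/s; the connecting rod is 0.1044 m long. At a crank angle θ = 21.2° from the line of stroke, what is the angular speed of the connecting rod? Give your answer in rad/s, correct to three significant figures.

65.4

ω = 183.3 rad/s
The rod makes angle φ with the slider axis where L sinφ = r sinθ; differentiating, L cosφ·φ̇ = r ω cosθ.
L cosφ = √(L² − r² sin²θ) = 0.10341 m.
|ω_rod| = r ω |cosθ| / √(L² − r² sin²θ) = 0.0396·183.3·0.93232/0.10341 = 65.437 rad/s.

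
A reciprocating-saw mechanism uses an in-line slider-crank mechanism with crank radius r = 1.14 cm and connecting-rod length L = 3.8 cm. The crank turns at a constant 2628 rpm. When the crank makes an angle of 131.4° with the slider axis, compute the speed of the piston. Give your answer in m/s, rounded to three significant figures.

ω = 2π·2628/60 = 275.2 rad/s
For an in-line slider-crank, x = r cosθ + √(L² − r² sin²θ), so v = −rω sinθ·[1 + r cosθ/√(L² − r² sin²θ)].
With r = 0.0114 m, L = 0.038 m, θ = 131.4°: √(L² − r² sin²θ) = 0.037025 m.
v = −0.0114·275.2·0.75011·[1 + 0.0114·-0.66131/0.037025] = -1.8742 m/s.
|v| = 1.8742 m/s.

1.87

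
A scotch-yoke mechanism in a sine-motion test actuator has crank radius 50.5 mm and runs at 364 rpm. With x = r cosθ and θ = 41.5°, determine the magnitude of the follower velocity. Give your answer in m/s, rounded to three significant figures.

1.28

ω = 38.12 rad/s (from 364 rpm).
x = r cosθ ⇒ ẋ = −rω sinθ.
|v| = rω|sinθ| = 0.0505·38.12·|sin 41.5°| = 1.2755 m/s.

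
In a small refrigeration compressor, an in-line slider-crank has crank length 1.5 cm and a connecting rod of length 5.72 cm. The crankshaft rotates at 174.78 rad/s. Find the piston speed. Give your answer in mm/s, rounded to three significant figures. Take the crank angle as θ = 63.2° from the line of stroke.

ω = 174.8 rad/s
For an in-line slider-crank, x = r cosθ + √(L² − r² sin²θ), so v = −rω sinθ·[1 + r cosθ/√(L² − r² sin²θ)].
With r = 0.015 m, L = 0.0572 m, θ = 63.2°: √(L² − r² sin²θ) = 0.055611 m.
v = −0.015·174.8·0.89259·[1 + 0.015·0.45088/0.055611] = -2.6247 m/s.
|v| = 2.6247 m/s = 2624.7 mm/s.

2620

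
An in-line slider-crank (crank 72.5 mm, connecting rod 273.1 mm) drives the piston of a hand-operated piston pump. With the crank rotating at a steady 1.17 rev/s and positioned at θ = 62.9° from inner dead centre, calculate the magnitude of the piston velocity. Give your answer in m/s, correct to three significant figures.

ω = 2π·1.17 = 7.351 rad/s
For an in-line slider-crank, x = r cosθ + √(L² − r² sin²θ), so v = −rω sinθ·[1 + r cosθ/√(L² − r² sin²θ)].
With r = 0.0725 m, L = 0.2731 m, θ = 62.9°: √(L² − r² sin²θ) = 0.26536 m.
v = −0.0725·7.351·0.89021·[1 + 0.0725·0.45554/0.26536] = -0.53351 m/s.
|v| = 0.53351 m/s.

0.534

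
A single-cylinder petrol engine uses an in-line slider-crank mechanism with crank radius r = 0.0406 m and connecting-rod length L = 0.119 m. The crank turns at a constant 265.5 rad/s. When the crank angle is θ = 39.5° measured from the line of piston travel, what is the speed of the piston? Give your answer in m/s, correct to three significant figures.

ω = 265.5 rad/s
For an in-line slider-crank, x = r cosθ + √(L² − r² sin²θ), so v = −rω sinθ·[1 + r cosθ/√(L² − r² sin²θ)].
With r = 0.0406 m, L = 0.119 m, θ = 39.5°: √(L² − r² sin²θ) = 0.11616 m.
v = −0.0406·265.5·0.63608·[1 + 0.0406·0.77162/0.11616] = -8.7056 m/s.
|v| = 8.7056 m/s.

8.71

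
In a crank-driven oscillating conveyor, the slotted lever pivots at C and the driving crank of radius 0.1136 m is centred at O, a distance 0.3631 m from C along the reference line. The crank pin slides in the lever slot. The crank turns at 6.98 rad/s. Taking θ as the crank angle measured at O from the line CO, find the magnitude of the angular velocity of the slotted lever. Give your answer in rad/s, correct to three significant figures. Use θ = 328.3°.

1.56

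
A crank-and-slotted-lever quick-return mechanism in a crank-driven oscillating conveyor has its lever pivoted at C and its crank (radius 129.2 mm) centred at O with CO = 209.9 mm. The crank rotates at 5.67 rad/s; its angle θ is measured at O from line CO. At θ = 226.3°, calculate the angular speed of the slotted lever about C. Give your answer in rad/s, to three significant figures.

ω = 5.67 rad/s
Crank pin A relative to C: A = (d + r cosθ, r sinθ); lever angle φ = atan2(r sinθ, d + r cosθ).
Differentiating tanφ: φ̇ = rω(d cosθ + r)/(d² + r² + 2dr cosθ).
d² + r² + 2dr cosθ = |CA|² = 0.0232785 m²;  d cosθ + r = -0.015816 m.
|ω_lever| = |0.1292·5.67·-0.015816| / 0.0232785 = 0.49773 rad/s.

0.498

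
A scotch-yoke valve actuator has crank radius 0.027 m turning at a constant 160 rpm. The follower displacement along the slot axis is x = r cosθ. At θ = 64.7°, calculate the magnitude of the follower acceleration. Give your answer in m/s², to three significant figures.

3.24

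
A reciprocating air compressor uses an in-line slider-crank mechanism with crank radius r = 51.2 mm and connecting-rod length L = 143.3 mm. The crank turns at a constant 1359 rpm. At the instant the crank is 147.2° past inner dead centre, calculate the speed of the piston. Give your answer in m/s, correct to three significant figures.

ω = 2π·1359/60 = 142.3 rad/s
For an in-line slider-crank, x = r cosθ + √(L² − r² sin²θ), so v = −rω sinθ·[1 + r cosθ/√(L² − r² sin²θ)].
With r = 0.0512 m, L = 0.1433 m, θ = 147.2°: √(L² − r² sin²θ) = 0.14059 m.
v = −0.0512·142.3·0.54171·[1 + 0.0512·-0.84057/0.14059] = -2.7389 m/s.
|v| = 2.7389 m/s.

2.74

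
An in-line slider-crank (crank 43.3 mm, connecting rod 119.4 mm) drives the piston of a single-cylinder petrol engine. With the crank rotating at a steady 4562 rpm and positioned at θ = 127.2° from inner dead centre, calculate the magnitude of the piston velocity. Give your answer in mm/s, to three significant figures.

12700

ω = 2π·4562/60 = 477.7 rad/s
For an in-line slider-crank, x = r cosθ + √(L² − r² sin²θ), so v = −rω sinθ·[1 + r cosθ/√(L² − r² sin²θ)].
With r = 0.0433 m, L = 0.1194 m, θ = 127.2°: √(L² − r² sin²θ) = 0.11431 m.
v = −0.0433·477.7·0.79653·[1 + 0.0433·-0.60460/0.11431] = -12.703 m/s.
|v| = 12.703 m/s = 12703 mm/s.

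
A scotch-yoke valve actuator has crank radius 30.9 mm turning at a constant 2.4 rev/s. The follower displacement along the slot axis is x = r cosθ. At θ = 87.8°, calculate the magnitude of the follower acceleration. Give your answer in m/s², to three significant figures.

ω = 15.08 rad/s (from 2.4 rev/s).
x = r cosθ ⇒ ẍ = −rω² cosθ (ω constant).
|a| = rω²|cosθ| = 0.0309·(15.08)²·|cos 87.8°| = 0.26973 m/s².

0.270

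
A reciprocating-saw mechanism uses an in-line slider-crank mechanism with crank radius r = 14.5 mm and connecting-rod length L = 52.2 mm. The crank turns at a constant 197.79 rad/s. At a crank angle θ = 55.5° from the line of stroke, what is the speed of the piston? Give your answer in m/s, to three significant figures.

ω = 197.8 rad/s
For an in-line slider-crank, x = r cosθ + √(L² − r² sin²θ), so v = −rω sinθ·[1 + r cosθ/√(L² − r² sin²θ)].
With r = 0.0145 m, L = 0.0522 m, θ = 55.5°: √(L² − r² sin²θ) = 0.050814 m.
v = −0.0145·197.8·0.82413·[1 + 0.0145·0.56641/0.050814] = -2.7456 m/s.
|v| = 2.7456 m/s.

2.75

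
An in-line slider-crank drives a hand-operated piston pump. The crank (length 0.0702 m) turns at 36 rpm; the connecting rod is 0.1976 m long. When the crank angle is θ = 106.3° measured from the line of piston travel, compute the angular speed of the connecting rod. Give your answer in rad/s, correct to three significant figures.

ω = 3.77 rad/s (converted from 36 rpm).
The rod makes angle φ with the slider axis where L sinφ = r sinθ; differentiating, L cosφ·φ̇ = r ω cosθ.
L cosφ = √(L² − r² sin²θ) = 0.18576 m.
|ω_rod| = r ω |cosθ| / √(L² − r² sin²θ) = 0.0702·3.77·0.28067/0.18576 = 0.39986 rad/s.

0.400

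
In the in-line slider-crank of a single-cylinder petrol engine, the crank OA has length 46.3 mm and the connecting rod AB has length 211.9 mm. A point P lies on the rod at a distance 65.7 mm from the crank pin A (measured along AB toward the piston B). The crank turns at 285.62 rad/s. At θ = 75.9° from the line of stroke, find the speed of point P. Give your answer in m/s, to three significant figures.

ω = 285.6 rad/s.  Crank-pin speed |V_A| = rω = 13.224 m/s, perpendicular to OA.
Rod angle: sinφ = −(r/L) sinθ ⇒ φ = -12.235°; ω_rod = −rω cosθ/√(L²−r²sin²θ) = -15.557 rad/s.
V_P = V_A + ω_rod × AP, with AP = 0.0657 m along the rod.
Components: V_Px = −rω sinθ − a·ω_rod·sinφ = -13.042 m/s;  V_Py = rω cosθ + a·ω_rod·cosφ = +2.2227 m/s.
|V_P| = √(V_Px² + V_Py²) = 13.23 m/s.

13.2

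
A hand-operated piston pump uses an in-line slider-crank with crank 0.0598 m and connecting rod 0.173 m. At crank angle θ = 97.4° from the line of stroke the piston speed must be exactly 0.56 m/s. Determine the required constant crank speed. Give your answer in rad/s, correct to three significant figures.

9.91

For an in-line slider-crank, |v_piston| = rω|sinθ|·[1 + r cosθ/√(L² − r² sin²θ)].
With r = 0.0598 m, L = 0.173 m, θ = 97.4°: the bracketed kinematic factor |dx/dθ| = 0.056492 m.
ω = v/|dx/dθ| = 0.56/0.056492 = 9.913 rad/s.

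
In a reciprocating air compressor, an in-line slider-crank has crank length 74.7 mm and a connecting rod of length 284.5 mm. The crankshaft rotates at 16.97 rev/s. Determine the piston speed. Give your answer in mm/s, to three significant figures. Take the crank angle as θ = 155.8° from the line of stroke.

2480

ω = 2π·17 = 106.6 rad/s
For an in-line slider-crank, x = r cosθ + √(L² − r² sin²θ), so v = −rω sinθ·[1 + r cosθ/√(L² − r² sin²θ)].
With r = 0.0747 m, L = 0.2845 m, θ = 155.8°: √(L² − r² sin²θ) = 0.28285 m.
v = −0.0747·106.6·0.40992·[1 + 0.0747·-0.91212/0.28285] = -2.4785 m/s.
|v| = 2.4785 m/s = 2478.5 mm/s.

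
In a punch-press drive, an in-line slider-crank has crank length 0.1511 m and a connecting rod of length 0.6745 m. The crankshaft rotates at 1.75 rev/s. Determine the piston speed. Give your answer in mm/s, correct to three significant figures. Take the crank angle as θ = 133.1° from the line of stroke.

1020

ω = 2π·1.75 = 11 rad/s
For an in-line slider-crank, x = r cosθ + √(L² − r² sin²θ), so v = −rω sinθ·[1 + r cosθ/√(L² − r² sin²θ)].
With r = 0.1511 m, L = 0.6745 m, θ = 133.1°: √(L² − r² sin²θ) = 0.66542 m.
v = −0.1511·11·0.73016·[1 + 0.1511·-0.68327/0.66542] = -1.0249 m/s.
|v| = 1.0249 m/s = 1024.9 mm/s.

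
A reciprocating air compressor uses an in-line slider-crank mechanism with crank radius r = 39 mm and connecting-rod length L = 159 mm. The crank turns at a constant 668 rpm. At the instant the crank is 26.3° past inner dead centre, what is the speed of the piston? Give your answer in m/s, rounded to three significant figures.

ω = 2π·668/60 = 69.95 rad/s
For an in-line slider-crank, x = r cosθ + √(L² − r² sin²θ), so v = −rω sinθ·[1 + r cosθ/√(L² − r² sin²θ)].
With r = 0.039 m, L = 0.159 m, θ = 26.3°: √(L² − r² sin²θ) = 0.15806 m.
v = −0.039·69.95·0.44307·[1 + 0.039·0.89649/0.15806] = -1.4762 m/s.
|v| = 1.4762 m/s.

1.48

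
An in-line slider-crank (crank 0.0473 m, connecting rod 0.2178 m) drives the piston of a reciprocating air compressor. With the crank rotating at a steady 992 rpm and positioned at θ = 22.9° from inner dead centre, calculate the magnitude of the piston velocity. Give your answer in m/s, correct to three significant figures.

ω = 2π·992/60 = 103.9 rad/s
For an in-line slider-crank, x = r cosθ + √(L² − r² sin²θ), so v = −rω sinθ·[1 + r cosθ/√(L² − r² sin²θ)].
With r = 0.0473 m, L = 0.2178 m, θ = 22.9°: √(L² − r² sin²θ) = 0.21702 m.
v = −0.0473·103.9·0.38912·[1 + 0.0473·0.92119/0.21702] = -2.2959 m/s.
|v| = 2.2959 m/s.

2.30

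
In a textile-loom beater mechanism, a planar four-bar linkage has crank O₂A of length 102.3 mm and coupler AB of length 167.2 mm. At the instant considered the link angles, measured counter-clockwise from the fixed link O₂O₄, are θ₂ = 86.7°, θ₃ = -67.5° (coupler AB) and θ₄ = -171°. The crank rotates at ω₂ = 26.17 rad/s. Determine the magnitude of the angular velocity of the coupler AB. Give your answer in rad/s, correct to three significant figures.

16.1

ω₂ = 26.17 rad/s
Differentiating the loop-closure r₂e^{iθ₂}+r₃e^{iθ₃}=r₁+r₄e^{iθ₄} gives r₂ω₂e^{iθ₂}+r₃ω₃e^{iθ₃}=r₄ω₄e^{iθ₄}.
Eliminating the other unknown: ω₃ = r₂ω₂ sin(θ₄−θ₂) / [r₃ sin(θ₃−θ₄)].
Numerator sine = +0.97705; denominator sine = +0.97237.
Result = 0.1023·26.17·(+0.97705) / (0.1672·(+0.97237)) = +16.089 rad/s; magnitude 16.089 rad/s.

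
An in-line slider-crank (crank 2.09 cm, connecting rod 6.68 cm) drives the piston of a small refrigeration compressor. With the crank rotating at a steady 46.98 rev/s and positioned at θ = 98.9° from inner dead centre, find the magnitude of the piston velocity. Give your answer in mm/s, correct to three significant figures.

ω = 2π·47 = 295.2 rad/s
For an in-line slider-crank, x = r cosθ + √(L² − r² sin²θ), so v = −rω sinθ·[1 + r cosθ/√(L² − r² sin²θ)].
With r = 0.0209 m, L = 0.0668 m, θ = 98.9°: √(L² − r² sin²θ) = 0.063529 m.
v = −0.0209·295.2·0.98796·[1 + 0.0209·-0.15471/0.063529] = -5.7848 m/s.
|v| = 5.7848 m/s = 5784.8 mm/s.

5780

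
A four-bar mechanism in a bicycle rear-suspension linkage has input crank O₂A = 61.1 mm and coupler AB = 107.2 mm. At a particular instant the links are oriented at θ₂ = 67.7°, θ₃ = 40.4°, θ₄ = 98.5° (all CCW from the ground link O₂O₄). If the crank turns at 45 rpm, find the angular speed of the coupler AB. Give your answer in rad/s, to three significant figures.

1.62

ω₂ = 4.712 rad/s (from 45 rpm).
Differentiating the loop-closure r₂e^{iθ₂}+r₃e^{iθ₃}=r₁+r₄e^{iθ₄} gives r₂ω₂e^{iθ₂}+r₃ω₃e^{iθ₃}=r₄ω₄e^{iθ₄}.
Eliminating the other unknown: ω₃ = r₂ω₂ sin(θ₄−θ₂) / [r₃ sin(θ₃−θ₄)].
Numerator sine = +0.51204; denominator sine = -0.84897.
Result = 0.0611·4.712·(+0.51204) / (0.1072·(-0.84897)) = -1.6199 rad/s; magnitude 1.6199 rad/s.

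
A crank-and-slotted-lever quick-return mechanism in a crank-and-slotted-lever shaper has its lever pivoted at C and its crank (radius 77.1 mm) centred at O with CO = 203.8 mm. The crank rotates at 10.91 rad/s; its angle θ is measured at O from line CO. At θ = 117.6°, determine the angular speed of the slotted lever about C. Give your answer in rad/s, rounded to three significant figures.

0.443

ω = 10.91 rad/s
Crank pin A relative to C: A = (d + r cosθ, r sinθ); lever angle φ = atan2(r sinθ, d + r cosθ).
Differentiating tanφ: φ̇ = rω(d cosθ + r)/(d² + r² + 2dr cosθ).
d² + r² + 2dr cosθ = |CA|² = 0.0329193 m²;  d cosθ + r = -0.01732 m.
|ω_lever| = |0.0771·10.91·-0.01732| / 0.0329193 = 0.44256 rad/s.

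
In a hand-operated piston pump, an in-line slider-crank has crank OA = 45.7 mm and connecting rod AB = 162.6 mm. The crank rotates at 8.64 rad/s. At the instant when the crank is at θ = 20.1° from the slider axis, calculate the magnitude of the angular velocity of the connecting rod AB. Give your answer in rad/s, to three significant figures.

2.29

ω = 8.64 rad/s
The rod makes angle φ with the slider axis where L sinφ = r sinθ; differentiating, L cosφ·φ̇ = r ω cosθ.
L cosφ = √(L² − r² sin²θ) = 0.16184 m.
|ω_rod| = r ω |cosθ| / √(L² − r² sin²θ) = 0.0457·8.64·0.93909/0.16184 = 2.2912 rad/s.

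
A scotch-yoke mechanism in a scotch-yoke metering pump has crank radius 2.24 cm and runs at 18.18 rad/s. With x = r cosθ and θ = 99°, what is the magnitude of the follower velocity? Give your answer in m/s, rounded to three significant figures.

ω = 18.18 rad/s
x = r cosθ ⇒ ẋ = −rω sinθ.
|v| = rω|sinθ| = 0.0224·18.18·|sin 99°| = 0.40222 m/s.

0.402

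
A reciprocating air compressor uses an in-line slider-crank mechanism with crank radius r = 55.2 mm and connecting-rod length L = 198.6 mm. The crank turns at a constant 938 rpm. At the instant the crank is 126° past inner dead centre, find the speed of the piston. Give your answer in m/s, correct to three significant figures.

3.65

ω = 2π·938/60 = 98.23 rad/s
For an in-line slider-crank, x = r cosθ + √(L² − r² sin²θ), so v = −rω sinθ·[1 + r cosθ/√(L² − r² sin²θ)].
With r = 0.0552 m, L = 0.1986 m, θ = 126°: √(L² − r² sin²θ) = 0.19351 m.
v = −0.0552·98.23·0.80902·[1 + 0.0552·-0.58779/0.19351] = -3.6511 m/s.
|v| = 3.6511 m/s.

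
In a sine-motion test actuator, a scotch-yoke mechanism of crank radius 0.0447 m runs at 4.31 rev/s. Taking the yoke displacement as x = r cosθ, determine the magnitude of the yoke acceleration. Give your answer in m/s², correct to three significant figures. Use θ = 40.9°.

24.8

ω = 27.08 rad/s (from 4.31 rev/s).
x = r cosθ ⇒ ẍ = −rω² cosθ (ω constant).
|a| = rω²|cosθ| = 0.0447·(27.08)²·|cos 40.9°| = 24.778 m/s².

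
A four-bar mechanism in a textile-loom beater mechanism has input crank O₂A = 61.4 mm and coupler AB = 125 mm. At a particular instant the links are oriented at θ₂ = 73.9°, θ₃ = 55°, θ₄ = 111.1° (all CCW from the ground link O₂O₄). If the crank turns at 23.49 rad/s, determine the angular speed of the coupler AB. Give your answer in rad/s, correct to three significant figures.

8.40

ω₂ = 23.49 rad/s
Differentiating the loop-closure r₂e^{iθ₂}+r₃e^{iθ₃}=r₁+r₄e^{iθ₄} gives r₂ω₂e^{iθ₂}+r₃ω₃e^{iθ₃}=r₄ω₄e^{iθ₄}.
Eliminating the other unknown: ω₃ = r₂ω₂ sin(θ₄−θ₂) / [r₃ sin(θ₃−θ₄)].
Numerator sine = +0.60460; denominator sine = -0.83001.
Result = 0.0614·23.49·(+0.60460) / (0.125·(-0.83001)) = -8.4047 rad/s; magnitude 8.4047 rad/s.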